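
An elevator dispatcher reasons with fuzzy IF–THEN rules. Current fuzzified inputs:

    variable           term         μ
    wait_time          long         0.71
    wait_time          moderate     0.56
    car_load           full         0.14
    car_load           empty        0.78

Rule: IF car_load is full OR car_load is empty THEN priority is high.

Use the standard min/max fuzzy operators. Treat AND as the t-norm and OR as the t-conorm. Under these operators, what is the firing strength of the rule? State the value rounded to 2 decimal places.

0.78

firing strength: full=0.14, empty=0.78; OR[max(a, b)] → w = 0.78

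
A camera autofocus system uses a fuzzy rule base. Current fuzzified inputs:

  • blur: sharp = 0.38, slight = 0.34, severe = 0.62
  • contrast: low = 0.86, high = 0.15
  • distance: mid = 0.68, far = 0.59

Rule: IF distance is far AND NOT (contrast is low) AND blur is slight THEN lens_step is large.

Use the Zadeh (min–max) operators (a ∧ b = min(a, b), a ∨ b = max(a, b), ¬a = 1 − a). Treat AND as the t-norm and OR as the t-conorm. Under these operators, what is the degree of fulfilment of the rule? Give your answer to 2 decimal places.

0.14

firing strength: far=0.59, ¬low=1−0.86=0.14, slight=0.34; AND[min(a, b)] → w = 0.14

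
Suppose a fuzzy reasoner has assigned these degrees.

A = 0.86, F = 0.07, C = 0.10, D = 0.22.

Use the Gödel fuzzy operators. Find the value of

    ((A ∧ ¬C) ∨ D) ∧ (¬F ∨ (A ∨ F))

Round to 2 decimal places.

0.86

¬C = 1 − 0.10 = 0.90
A ∧ ¬C = min(a, b) on (0.86, 0.90) = 0.86
(A ∧ ¬C) ∨ D = max(a, b) on (0.86, 0.22) = 0.86
¬F = 1 − 0.07 = 0.93
A ∨ F = max(a, b) on (0.86, 0.07) = 0.86
¬F ∨ (A ∨ F) = max(a, b) on (0.93, 0.86) = 0.93
((A ∧ ¬C) ∨ D) ∧ (¬F ∨ (A ∨ F)) = min(a, b) on (0.86, 0.93) = 0.86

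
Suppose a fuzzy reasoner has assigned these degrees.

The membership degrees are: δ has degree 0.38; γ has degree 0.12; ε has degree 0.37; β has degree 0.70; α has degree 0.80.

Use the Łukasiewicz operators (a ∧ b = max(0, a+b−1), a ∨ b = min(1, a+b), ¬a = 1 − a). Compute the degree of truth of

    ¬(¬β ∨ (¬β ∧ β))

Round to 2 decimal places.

¬β = 1 − 0.70 = 0.30
¬β = 1 − 0.70 = 0.30
¬β ∧ β = max(0, a+b−1) on (0.30, 0.70) = 0.00
¬β ∨ (¬β ∧ β) = min(1, a+b) on (0.30, 0.00) = 0.30
¬(¬β ∨ (¬β ∧ β)) = 1 − 0.30 = 0.70

0.70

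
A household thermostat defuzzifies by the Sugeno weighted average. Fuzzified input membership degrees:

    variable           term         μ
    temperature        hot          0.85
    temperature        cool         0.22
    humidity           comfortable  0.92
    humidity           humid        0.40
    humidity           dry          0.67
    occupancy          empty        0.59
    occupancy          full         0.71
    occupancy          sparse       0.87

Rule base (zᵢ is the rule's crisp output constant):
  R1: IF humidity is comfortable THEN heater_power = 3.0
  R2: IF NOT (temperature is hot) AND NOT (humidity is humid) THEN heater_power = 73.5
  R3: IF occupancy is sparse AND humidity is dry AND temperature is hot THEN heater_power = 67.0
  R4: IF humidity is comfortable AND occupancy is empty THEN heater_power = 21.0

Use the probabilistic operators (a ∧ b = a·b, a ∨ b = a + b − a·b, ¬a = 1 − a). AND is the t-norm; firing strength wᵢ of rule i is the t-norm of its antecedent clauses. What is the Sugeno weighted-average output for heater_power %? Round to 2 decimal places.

26.35

R1 (z=3.0): comfortable=0.92 → w = 0.9200
R2 (z=73.5): ¬hot=1−0.85=0.15, ¬humid=1−0.40=0.60; AND[a·b] → w = 0.0900
R3 (z=67.0): sparse=0.87, dry=0.67, hot=0.85; AND[a·b] → w = 0.4955
R4 (z=21.0): comfortable=0.92, empty=0.59; AND[a·b] → w = 0.5428
Weighted average = (0.9200·3.0 + 0.0900·73.5 + 0.4955·67.0 + 0.5428·21.0) / (0.9200 + 0.0900 + 0.4955 + 0.5428)
  = 53.9700 / 2.0483 = 26.35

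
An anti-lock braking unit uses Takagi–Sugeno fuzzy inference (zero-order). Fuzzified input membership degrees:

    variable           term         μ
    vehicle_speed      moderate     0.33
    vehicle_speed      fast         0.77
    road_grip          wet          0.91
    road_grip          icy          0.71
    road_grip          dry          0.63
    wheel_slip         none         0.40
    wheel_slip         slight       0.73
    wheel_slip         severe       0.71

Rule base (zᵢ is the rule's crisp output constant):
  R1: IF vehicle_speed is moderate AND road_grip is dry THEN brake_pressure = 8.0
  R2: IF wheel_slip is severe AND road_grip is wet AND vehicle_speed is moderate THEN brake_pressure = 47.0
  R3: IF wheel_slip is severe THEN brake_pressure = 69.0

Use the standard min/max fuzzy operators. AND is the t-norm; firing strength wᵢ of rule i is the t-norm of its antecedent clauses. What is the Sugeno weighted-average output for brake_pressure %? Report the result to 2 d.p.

49.01

R1 (z=8.0): moderate=0.33, dry=0.63; AND[min(a, b)] → w = 0.33
R2 (z=47.0): severe=0.71, wet=0.91, moderate=0.33; AND[min(a, b)] → w = 0.33
R3 (z=69.0): severe=0.71 → w = 0.71
Weighted average = (0.33·8.0 + 0.33·47.0 + 0.71·69.0) / (0.33 + 0.33 + 0.71)
  = 67.1400 / 1.3700 = 49.01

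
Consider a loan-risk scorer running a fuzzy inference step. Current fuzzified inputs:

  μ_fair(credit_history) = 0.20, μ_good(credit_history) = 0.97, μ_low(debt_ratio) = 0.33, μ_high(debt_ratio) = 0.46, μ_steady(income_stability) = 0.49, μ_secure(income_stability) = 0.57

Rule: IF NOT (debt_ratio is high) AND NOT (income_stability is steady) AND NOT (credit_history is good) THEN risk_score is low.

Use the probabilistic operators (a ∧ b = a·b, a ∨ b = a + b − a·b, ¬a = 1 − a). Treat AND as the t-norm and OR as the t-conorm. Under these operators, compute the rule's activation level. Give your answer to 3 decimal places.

0.008

firing strength: ¬high=1−0.46=0.54, ¬steady=1−0.49=0.51, ¬good=1−0.97=0.03; AND[a·b] → w = 0.0083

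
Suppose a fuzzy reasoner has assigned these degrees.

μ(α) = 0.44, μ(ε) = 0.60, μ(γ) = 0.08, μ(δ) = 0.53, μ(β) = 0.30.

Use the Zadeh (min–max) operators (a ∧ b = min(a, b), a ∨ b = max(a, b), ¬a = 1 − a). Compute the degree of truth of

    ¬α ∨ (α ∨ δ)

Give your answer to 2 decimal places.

¬α = 1 − 0.44 = 0.56
α ∨ δ = max(a, b) on (0.44, 0.53) = 0.53
¬α ∨ (α ∨ δ) = max(a, b) on (0.56, 0.53) = 0.56

0.56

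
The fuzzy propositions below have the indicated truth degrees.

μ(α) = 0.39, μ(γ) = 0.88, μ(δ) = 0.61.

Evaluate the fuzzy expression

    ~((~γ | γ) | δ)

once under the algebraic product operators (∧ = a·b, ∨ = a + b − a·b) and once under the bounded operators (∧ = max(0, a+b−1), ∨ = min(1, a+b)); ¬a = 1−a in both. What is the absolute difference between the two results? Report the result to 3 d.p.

0.041

Under algebraic product:
  ~γ = 1 − 0.8800 = 0.1200
  ~γ | γ = a + b − a·b on (0.1200, 0.8800) = 0.8944
  (~γ | γ) | δ = a + b − a·b on (0.8944, 0.6100) = 0.9588
  ~((~γ | γ) | δ) = 1 − 0.9588 = 0.0412
  → value = 0.0412
Under bounded:
  ~γ = 1 − 0.88 = 0.12
  ~γ | γ = min(1, a+b) on (0.12, 0.88) = 1.00
  (~γ | γ) | δ = min(1, a+b) on (1.00, 0.61) = 1.00
  ~((~γ | γ) | δ) = 1 − 1.00 = 0.00
  → value = 0.0000
|0.0412 − 0.0000| = 0.041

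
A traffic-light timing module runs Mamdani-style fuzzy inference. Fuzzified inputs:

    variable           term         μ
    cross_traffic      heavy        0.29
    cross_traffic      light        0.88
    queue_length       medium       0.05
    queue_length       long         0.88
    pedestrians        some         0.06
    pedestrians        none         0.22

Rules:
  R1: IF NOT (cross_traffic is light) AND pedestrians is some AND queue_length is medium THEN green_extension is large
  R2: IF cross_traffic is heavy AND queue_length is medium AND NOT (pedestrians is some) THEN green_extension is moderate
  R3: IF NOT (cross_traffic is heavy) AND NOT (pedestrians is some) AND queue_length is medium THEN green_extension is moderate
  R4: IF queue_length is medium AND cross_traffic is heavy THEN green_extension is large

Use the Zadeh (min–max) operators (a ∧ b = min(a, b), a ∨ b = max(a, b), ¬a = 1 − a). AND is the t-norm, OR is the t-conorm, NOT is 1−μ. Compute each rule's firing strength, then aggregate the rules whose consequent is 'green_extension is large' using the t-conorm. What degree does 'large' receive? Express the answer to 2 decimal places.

R1: ¬light=1−0.88=0.12, some=0.06, medium=0.05; AND[min(a, b)] → w = 0.05
R2: heavy=0.29, medium=0.05, ¬some=1−0.06=0.94; AND[min(a, b)] → w = 0.05
R3: ¬heavy=1−0.29=0.71, ¬some=1−0.06=0.94, medium=0.05; AND[min(a, b)] → w = 0.05
R4: medium=0.05, heavy=0.29; AND[min(a, b)] → w = 0.05
Rules with consequent 'large': {R1, R4} → strengths 0.05, 0.05
Aggregate via t-conorm [max(a, b)]: 0.05

0.05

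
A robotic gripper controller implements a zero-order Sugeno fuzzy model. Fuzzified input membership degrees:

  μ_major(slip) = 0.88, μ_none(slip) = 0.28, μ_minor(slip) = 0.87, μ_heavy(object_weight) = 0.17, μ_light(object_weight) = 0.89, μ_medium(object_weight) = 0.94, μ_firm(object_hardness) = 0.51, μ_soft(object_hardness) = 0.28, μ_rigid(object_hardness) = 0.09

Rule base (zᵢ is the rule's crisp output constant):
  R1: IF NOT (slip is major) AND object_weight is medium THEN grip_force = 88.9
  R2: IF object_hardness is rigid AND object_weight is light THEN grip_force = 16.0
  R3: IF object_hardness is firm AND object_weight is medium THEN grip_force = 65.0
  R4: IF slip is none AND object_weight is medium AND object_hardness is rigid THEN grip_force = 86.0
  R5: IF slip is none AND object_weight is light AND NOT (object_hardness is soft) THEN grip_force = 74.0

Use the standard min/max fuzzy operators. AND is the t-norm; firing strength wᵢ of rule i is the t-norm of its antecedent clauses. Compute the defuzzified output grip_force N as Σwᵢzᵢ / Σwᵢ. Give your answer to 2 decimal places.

67.63

R1 (z=88.9): ¬major=1−0.88=0.12, medium=0.94; AND[min(a, b)] → w = 0.12
R2 (z=16.0): rigid=0.09, light=0.89; AND[min(a, b)] → w = 0.09
R3 (z=65.0): firm=0.51, medium=0.94; AND[min(a, b)] → w = 0.51
R4 (z=86.0): none=0.28, medium=0.94, rigid=0.09; AND[min(a, b)] → w = 0.09
R5 (z=74.0): none=0.28, light=0.89, ¬soft=1−0.28=0.72; AND[min(a, b)] → w = 0.28
Weighted average = (0.12·88.9 + 0.09·16.0 + 0.51·65.0 + 0.09·86.0 + 0.28·74.0) / (0.12 + 0.09 + 0.51 + 0.09 + 0.28)
  = 73.7180 / 1.0900 = 67.63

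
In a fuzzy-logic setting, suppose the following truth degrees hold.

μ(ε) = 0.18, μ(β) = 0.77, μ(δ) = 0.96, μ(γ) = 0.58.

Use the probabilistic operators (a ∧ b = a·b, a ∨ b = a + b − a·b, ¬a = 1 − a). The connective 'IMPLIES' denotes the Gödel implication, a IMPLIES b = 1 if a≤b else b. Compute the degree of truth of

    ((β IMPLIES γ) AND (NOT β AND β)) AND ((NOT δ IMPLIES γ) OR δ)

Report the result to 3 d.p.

β IMPLIES γ  [Gödel: 1 if a≤b else b] with a=0.7700, b=0.5800 → 0.5800
NOT β = 1 − 0.7700 = 0.2300
NOT β AND β = a·b on (0.2300, 0.7700) = 0.1771
(β IMPLIES γ) AND (NOT β AND β) = a·b on (0.5800, 0.1771) = 0.1027
NOT δ = 1 − 0.9600 = 0.0400
NOT δ IMPLIES γ  [Gödel: 1 if a≤b else b] with a=0.0400, b=0.5800 → 1.0000
(NOT δ IMPLIES γ) OR δ = a + b − a·b on (1.0000, 0.9600) = 1.0000
((β IMPLIES γ) AND (NOT β AND β)) AND ((NOT δ IMPLIES γ) OR δ) = a·b on (0.1027, 1.0000) = 0.1027

0.103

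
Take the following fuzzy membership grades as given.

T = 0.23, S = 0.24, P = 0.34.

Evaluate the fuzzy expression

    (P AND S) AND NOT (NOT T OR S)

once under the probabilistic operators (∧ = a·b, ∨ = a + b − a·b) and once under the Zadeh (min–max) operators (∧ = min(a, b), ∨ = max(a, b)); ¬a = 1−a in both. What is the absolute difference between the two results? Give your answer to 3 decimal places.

0.216

Under probabilistic:
  P AND S = a·b on (0.3400, 0.2400) = 0.0816
  NOT T = 1 − 0.2300 = 0.7700
  NOT T OR S = a + b − a·b on (0.7700, 0.2400) = 0.8252
  NOT (NOT T OR S) = 1 − 0.8252 = 0.1748
  (P AND S) AND NOT (NOT T OR S) = a·b on (0.0816, 0.1748) = 0.0143
  → value = 0.0143
Under Zadeh (min–max):
  P AND S = min(a, b) on (0.34, 0.24) = 0.24
  NOT T = 1 − 0.23 = 0.77
  NOT T OR S = max(a, b) on (0.77, 0.24) = 0.77
  NOT (NOT T OR S) = 1 − 0.77 = 0.23
  (P AND S) AND NOT (NOT T OR S) = min(a, b) on (0.24, 0.23) = 0.23
  → value = 0.2300
|0.0143 − 0.2300| = 0.216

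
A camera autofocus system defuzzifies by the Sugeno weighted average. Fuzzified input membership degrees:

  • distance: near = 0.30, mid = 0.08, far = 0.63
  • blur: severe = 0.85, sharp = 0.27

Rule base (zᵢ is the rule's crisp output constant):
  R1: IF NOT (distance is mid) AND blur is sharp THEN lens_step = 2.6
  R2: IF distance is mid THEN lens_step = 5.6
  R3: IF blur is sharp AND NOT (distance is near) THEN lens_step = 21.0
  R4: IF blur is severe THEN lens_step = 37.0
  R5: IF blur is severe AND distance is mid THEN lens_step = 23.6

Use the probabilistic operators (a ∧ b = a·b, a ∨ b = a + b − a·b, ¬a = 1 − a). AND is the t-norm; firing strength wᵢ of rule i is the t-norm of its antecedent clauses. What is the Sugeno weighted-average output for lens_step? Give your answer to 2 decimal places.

26.56

R1 (z=2.6): ¬mid=1−0.08=0.92, sharp=0.27; AND[a·b] → w = 0.2484
R2 (z=5.6): mid=0.08 → w = 0.0800
R3 (z=21.0): sharp=0.27, ¬near=1−0.30=0.70; AND[a·b] → w = 0.1890
R4 (z=37.0): severe=0.85 → w = 0.8500
R5 (z=23.6): severe=0.85, mid=0.08; AND[a·b] → w = 0.0680
Weighted average = (0.2484·2.6 + 0.0800·5.6 + 0.1890·21.0 + 0.8500·37.0 + 0.0680·23.6) / (0.2484 + 0.0800 + 0.1890 + 0.8500 + 0.0680)
  = 38.1176 / 1.4354 = 26.56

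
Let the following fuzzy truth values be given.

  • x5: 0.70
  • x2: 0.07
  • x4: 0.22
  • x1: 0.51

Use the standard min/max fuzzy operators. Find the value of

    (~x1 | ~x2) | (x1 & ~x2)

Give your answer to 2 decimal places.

~x1 = 1 − 0.51 = 0.49
~x2 = 1 − 0.07 = 0.93
~x1 | ~x2 = max(a, b) on (0.49, 0.93) = 0.93
~x2 = 1 − 0.07 = 0.93
x1 & ~x2 = min(a, b) on (0.51, 0.93) = 0.51
(~x1 | ~x2) | (x1 & ~x2) = max(a, b) on (0.93, 0.51) = 0.93

0.93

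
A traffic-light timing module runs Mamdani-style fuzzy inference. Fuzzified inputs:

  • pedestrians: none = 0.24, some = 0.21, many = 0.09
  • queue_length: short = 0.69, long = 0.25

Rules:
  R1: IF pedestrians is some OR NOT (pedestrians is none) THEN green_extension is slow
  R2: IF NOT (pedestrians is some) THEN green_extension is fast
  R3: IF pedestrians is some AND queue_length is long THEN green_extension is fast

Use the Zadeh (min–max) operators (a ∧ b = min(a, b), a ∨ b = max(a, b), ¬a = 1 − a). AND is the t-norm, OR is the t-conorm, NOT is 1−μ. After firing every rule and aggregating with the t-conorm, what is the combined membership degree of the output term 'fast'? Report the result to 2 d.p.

0.79

R1: some=0.21, ¬none=1−0.24=0.76; OR[max(a, b)] → w = 0.76
R2: ¬some=1−0.21=0.79 → w = 0.79
R3: some=0.21, long=0.25; AND[min(a, b)] → w = 0.21
Rules with consequent 'fast': {R2, R3} → strengths 0.79, 0.21
Aggregate via t-conorm [max(a, b)]: 0.79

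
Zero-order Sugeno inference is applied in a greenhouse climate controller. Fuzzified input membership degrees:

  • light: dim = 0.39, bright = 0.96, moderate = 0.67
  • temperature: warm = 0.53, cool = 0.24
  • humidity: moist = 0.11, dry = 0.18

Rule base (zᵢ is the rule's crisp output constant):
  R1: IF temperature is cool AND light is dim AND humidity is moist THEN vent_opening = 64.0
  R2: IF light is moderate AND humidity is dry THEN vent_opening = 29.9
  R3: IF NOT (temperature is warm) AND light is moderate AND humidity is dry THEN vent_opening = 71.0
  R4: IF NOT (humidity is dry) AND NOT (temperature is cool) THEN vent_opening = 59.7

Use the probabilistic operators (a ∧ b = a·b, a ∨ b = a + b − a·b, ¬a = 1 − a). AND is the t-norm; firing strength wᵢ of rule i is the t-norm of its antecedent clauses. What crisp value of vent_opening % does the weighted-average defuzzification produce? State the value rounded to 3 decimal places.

R1 (z=64.0): cool=0.24, dim=0.39, moist=0.11; AND[a·b] → w = 0.0103
R2 (z=29.9): moderate=0.67, dry=0.18; AND[a·b] → w = 0.1206
R3 (z=71.0): ¬warm=1−0.53=0.47, moderate=0.67, dry=0.18; AND[a·b] → w = 0.0567
R4 (z=59.7): ¬dry=1−0.18=0.82, ¬cool=1−0.24=0.76; AND[a·b] → w = 0.6232
Weighted average = (0.0103·64.0 + 0.1206·29.9 + 0.0567·71.0 + 0.6232·59.7) / (0.0103 + 0.1206 + 0.0567 + 0.6232)
  = 45.4943 / 0.8108 = 56.112

56.112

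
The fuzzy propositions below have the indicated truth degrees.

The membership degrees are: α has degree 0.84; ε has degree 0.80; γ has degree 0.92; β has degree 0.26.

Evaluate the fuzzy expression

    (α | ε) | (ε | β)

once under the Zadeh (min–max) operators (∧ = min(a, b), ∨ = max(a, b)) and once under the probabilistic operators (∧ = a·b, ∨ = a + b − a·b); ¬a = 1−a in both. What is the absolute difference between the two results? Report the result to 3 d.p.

Under Zadeh (min–max):
  α | ε = max(a, b) on (0.84, 0.80) = 0.84
  ε | β = max(a, b) on (0.80, 0.26) = 0.80
  (α | ε) | (ε | β) = max(a, b) on (0.84, 0.80) = 0.84
  → value = 0.8400
Under probabilistic:
  α | ε = a + b − a·b on (0.8400, 0.8000) = 0.9680
  ε | β = a + b − a·b on (0.8000, 0.2600) = 0.8520
  (α | ε) | (ε | β) = a + b − a·b on (0.9680, 0.8520) = 0.9953
  → value = 0.9953
|0.8400 − 0.9953| = 0.155

0.155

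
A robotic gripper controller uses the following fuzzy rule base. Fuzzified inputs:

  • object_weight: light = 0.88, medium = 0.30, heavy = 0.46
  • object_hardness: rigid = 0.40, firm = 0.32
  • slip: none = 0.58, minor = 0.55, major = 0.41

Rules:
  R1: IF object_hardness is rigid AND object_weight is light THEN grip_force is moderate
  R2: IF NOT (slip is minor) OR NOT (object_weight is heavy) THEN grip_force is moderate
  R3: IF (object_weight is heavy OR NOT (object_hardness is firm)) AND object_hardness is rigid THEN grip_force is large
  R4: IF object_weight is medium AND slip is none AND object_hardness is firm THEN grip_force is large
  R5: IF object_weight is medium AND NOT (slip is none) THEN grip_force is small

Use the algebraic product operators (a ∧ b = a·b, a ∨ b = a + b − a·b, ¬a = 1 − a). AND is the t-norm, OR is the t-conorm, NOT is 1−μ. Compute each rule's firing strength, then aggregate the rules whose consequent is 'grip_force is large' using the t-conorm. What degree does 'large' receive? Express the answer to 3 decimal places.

0.368

R1: rigid=0.40, light=0.88; AND[a·b] → w = 0.3520
R2: ¬minor=1−0.55=0.45, ¬heavy=1−0.46=0.54; OR[a + b − a·b] → w = 0.7470
R3: (heavy=0.46 OR ¬firm=1−0.32=0.68) = 0.8272; AND[a·b] with rigid=0.40 → w = 0.3309
R4: medium=0.30, none=0.58, firm=0.32; AND[a·b] → w = 0.0557
R5: medium=0.30, ¬none=1−0.58=0.42; AND[a·b] → w = 0.1260
Rules with consequent 'large': {R3, R4} → strengths 0.3309, 0.0557
Aggregate via t-conorm [a + b − a·b]: 0.3681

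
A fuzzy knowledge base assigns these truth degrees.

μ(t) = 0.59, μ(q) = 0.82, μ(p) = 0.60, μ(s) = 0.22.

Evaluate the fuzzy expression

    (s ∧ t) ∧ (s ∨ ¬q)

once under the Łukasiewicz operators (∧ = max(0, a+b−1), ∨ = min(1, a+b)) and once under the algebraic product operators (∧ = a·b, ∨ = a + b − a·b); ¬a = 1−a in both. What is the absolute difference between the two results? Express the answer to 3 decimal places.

0.047

Under Łukasiewicz:
  s ∧ t = max(0, a+b−1) on (0.22, 0.59) = 0.00
  ¬q = 1 − 0.82 = 0.18
  s ∨ ¬q = min(1, a+b) on (0.22, 0.18) = 0.40
  (s ∧ t) ∧ (s ∨ ¬q) = max(0, a+b−1) on (0.00, 0.40) = 0.00
  → value = 0.0000
Under algebraic product:
  s ∧ t = a·b on (0.2200, 0.5900) = 0.1298
  ¬q = 1 − 0.8200 = 0.1800
  s ∨ ¬q = a + b − a·b on (0.2200, 0.1800) = 0.3604
  (s ∧ t) ∧ (s ∨ ¬q) = a·b on (0.1298, 0.3604) = 0.0468
  → value = 0.0468
|0.0000 − 0.0468| = 0.047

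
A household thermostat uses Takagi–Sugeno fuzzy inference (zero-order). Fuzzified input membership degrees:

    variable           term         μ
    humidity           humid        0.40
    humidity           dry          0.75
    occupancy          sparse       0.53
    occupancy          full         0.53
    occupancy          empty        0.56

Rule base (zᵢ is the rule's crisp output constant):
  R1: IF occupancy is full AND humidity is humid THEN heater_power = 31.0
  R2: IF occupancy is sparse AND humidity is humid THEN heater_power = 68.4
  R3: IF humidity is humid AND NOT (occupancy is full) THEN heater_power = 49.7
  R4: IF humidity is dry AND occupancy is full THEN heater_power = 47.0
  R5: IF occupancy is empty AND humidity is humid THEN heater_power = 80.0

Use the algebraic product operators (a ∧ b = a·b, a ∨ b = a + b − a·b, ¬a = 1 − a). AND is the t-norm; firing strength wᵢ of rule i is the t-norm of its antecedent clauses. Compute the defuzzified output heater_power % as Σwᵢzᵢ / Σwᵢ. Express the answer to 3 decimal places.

R1 (z=31.0): full=0.53, humid=0.40; AND[a·b] → w = 0.2120
R2 (z=68.4): sparse=0.53, humid=0.40; AND[a·b] → w = 0.2120
R3 (z=49.7): humid=0.40, ¬full=1−0.53=0.47; AND[a·b] → w = 0.1880
R4 (z=47.0): dry=0.75, full=0.53; AND[a·b] → w = 0.3975
R5 (z=80.0): empty=0.56, humid=0.40; AND[a·b] → w = 0.2240
Weighted average = (0.2120·31.0 + 0.2120·68.4 + 0.1880·49.7 + 0.3975·47.0 + 0.2240·80.0) / (0.2120 + 0.2120 + 0.1880 + 0.3975 + 0.2240)
  = 67.0189 / 1.2335 = 54.332

54.332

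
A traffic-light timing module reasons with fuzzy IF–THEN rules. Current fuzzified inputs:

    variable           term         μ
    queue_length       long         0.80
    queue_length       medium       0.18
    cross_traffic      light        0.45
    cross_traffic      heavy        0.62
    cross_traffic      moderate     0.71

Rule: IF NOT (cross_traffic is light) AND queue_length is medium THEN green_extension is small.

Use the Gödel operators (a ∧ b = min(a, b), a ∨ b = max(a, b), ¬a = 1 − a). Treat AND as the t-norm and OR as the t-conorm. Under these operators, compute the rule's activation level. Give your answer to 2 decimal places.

0.18

firing strength: ¬light=1−0.45=0.55, medium=0.18; AND[min(a, b)] → w = 0.18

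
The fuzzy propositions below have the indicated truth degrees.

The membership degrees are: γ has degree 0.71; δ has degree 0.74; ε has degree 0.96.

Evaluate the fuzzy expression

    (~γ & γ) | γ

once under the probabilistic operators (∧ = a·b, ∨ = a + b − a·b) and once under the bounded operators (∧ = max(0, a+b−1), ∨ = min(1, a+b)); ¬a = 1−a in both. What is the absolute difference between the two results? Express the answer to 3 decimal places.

0.060

Under probabilistic:
  ~γ = 1 − 0.7100 = 0.2900
  ~γ & γ = a·b on (0.2900, 0.7100) = 0.2059
  (~γ & γ) | γ = a + b − a·b on (0.2059, 0.7100) = 0.7697
  → value = 0.7697
Under bounded:
  ~γ = 1 − 0.71 = 0.29
  ~γ & γ = max(0, a+b−1) on (0.29, 0.71) = 0.00
  (~γ & γ) | γ = min(1, a+b) on (0.00, 0.71) = 0.71
  → value = 0.7100
|0.7697 − 0.7100| = 0.060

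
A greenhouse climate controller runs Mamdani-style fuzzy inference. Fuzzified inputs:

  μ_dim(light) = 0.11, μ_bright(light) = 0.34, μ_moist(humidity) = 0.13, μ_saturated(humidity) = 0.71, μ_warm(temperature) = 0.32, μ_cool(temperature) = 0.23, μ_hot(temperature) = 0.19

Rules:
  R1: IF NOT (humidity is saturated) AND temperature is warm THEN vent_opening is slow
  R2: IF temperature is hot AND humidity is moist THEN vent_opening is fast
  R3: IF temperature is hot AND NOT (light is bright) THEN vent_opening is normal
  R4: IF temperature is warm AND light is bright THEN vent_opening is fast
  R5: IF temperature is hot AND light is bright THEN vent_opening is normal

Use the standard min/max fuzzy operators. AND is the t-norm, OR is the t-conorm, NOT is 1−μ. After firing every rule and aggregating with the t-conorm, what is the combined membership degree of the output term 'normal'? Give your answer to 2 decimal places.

0.19

R1: ¬saturated=1−0.71=0.29, warm=0.32; AND[min(a, b)] → w = 0.29
R2: hot=0.19, moist=0.13; AND[min(a, b)] → w = 0.13
R3: hot=0.19, ¬bright=1−0.34=0.66; AND[min(a, b)] → w = 0.19
R4: warm=0.32, bright=0.34; AND[min(a, b)] → w = 0.32
R5: hot=0.19, bright=0.34; AND[min(a, b)] → w = 0.19
Rules with consequent 'normal': {R3, R5} → strengths 0.19, 0.19
Aggregate via t-conorm [max(a, b)]: 0.19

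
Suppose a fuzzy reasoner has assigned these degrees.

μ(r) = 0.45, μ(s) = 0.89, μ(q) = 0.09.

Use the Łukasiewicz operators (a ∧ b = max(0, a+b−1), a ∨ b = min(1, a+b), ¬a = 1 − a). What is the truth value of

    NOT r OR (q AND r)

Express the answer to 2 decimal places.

0.55

NOT r = 1 − 0.45 = 0.55
q AND r = max(0, a+b−1) on (0.09, 0.45) = 0.00
NOT r OR (q AND r) = min(1, a+b) on (0.55, 0.00) = 0.55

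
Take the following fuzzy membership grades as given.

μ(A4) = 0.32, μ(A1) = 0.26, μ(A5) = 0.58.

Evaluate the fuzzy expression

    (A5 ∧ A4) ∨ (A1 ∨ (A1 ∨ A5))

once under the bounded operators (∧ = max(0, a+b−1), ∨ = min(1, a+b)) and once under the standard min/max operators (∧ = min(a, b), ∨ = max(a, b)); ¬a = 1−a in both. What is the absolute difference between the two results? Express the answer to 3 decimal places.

0.420

Under bounded:
  A5 ∧ A4 = max(0, a+b−1) on (0.58, 0.32) = 0.00
  A1 ∨ A5 = min(1, a+b) on (0.26, 0.58) = 0.84
  A1 ∨ (A1 ∨ A5) = min(1, a+b) on (0.26, 0.84) = 1.00
  (A5 ∧ A4) ∨ (A1 ∨ (A1 ∨ A5)) = min(1, a+b) on (0.00, 1.00) = 1.00
  → value = 1.0000
Under standard min/max:
  A5 ∧ A4 = min(a, b) on (0.58, 0.32) = 0.32
  A1 ∨ A5 = max(a, b) on (0.26, 0.58) = 0.58
  A1 ∨ (A1 ∨ A5) = max(a, b) on (0.26, 0.58) = 0.58
  (A5 ∧ A4) ∨ (A1 ∨ (A1 ∨ A5)) = max(a, b) on (0.32, 0.58) = 0.58
  → value = 0.5800
|1.0000 − 0.5800| = 0.420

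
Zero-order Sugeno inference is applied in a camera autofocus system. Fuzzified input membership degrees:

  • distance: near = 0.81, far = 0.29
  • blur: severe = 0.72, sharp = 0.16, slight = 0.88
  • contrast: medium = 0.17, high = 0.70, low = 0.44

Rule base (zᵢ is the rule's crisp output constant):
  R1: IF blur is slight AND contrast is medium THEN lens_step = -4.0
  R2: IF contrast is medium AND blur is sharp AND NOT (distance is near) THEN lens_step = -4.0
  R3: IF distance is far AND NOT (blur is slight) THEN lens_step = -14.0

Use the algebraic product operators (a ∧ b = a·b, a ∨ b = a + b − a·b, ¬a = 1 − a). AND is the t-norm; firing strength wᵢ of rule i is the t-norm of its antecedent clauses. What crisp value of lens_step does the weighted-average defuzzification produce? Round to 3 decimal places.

-5.836

R1 (z=-4.0): slight=0.88, medium=0.17; AND[a·b] → w = 0.1496
R2 (z=-4.0): medium=0.17, sharp=0.16, ¬near=1−0.81=0.19; AND[a·b] → w = 0.0052
R3 (z=-14.0): far=0.29, ¬slight=1−0.88=0.12; AND[a·b] → w = 0.0348
Weighted average = (0.1496·-4.0 + 0.0052·-4.0 + 0.0348·-14.0) / (0.1496 + 0.0052 + 0.0348)
  = -1.1063 / 0.1896 = -5.836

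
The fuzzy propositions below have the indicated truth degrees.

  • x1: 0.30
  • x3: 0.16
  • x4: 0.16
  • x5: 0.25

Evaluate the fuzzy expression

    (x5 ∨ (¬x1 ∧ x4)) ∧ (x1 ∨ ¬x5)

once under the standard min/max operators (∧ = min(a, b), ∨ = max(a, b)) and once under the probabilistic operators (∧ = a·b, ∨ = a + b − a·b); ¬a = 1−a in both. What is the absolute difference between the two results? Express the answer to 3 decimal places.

0.026

Under standard min/max:
  ¬x1 = 1 − 0.30 = 0.70
  ¬x1 ∧ x4 = min(a, b) on (0.70, 0.16) = 0.16
  x5 ∨ (¬x1 ∧ x4) = max(a, b) on (0.25, 0.16) = 0.25
  ¬x5 = 1 − 0.25 = 0.75
  x1 ∨ ¬x5 = max(a, b) on (0.30, 0.75) = 0.75
  (x5 ∨ (¬x1 ∧ x4)) ∧ (x1 ∨ ¬x5) = min(a, b) on (0.25, 0.75) = 0.25
  → value = 0.2500
Under probabilistic:
  ¬x1 = 1 − 0.3000 = 0.7000
  ¬x1 ∧ x4 = a·b on (0.7000, 0.1600) = 0.1120
  x5 ∨ (¬x1 ∧ x4) = a + b − a·b on (0.2500, 0.1120) = 0.3340
  ¬x5 = 1 − 0.2500 = 0.7500
  x1 ∨ ¬x5 = a + b − a·b on (0.3000, 0.7500) = 0.8250
  (x5 ∨ (¬x1 ∧ x4)) ∧ (x1 ∨ ¬x5) = a·b on (0.3340, 0.8250) = 0.2756
  → value = 0.2756
|0.2500 − 0.2756| = 0.026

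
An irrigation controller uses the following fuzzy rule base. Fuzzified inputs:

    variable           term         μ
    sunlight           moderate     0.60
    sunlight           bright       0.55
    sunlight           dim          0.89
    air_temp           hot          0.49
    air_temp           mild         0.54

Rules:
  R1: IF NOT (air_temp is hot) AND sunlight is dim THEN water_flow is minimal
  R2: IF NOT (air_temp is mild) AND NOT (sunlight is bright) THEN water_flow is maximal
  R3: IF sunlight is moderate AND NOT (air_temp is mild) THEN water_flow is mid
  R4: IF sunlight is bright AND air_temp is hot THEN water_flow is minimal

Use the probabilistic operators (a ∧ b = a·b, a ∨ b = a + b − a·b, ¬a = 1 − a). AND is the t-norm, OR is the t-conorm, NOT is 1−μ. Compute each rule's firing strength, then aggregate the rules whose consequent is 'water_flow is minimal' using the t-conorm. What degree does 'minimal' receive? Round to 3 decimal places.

0.601

R1: ¬hot=1−0.49=0.51, dim=0.89; AND[a·b] → w = 0.4539
R2: ¬mild=1−0.54=0.46, ¬bright=1−0.55=0.45; AND[a·b] → w = 0.2070
R3: moderate=0.60, ¬mild=1−0.54=0.46; AND[a·b] → w = 0.2760
R4: bright=0.55, hot=0.49; AND[a·b] → w = 0.2695
Rules with consequent 'minimal': {R1, R4} → strengths 0.4539, 0.2695
Aggregate via t-conorm [a + b − a·b]: 0.6011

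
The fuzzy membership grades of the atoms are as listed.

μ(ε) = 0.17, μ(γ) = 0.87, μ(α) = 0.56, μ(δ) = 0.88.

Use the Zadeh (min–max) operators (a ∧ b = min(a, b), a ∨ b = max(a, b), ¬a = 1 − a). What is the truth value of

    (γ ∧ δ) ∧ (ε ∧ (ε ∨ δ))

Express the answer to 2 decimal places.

0.17

γ ∧ δ = min(a, b) on (0.87, 0.88) = 0.87
ε ∨ δ = max(a, b) on (0.17, 0.88) = 0.88
ε ∧ (ε ∨ δ) = min(a, b) on (0.17, 0.88) = 0.17
(γ ∧ δ) ∧ (ε ∧ (ε ∨ δ)) = min(a, b) on (0.87, 0.17) = 0.17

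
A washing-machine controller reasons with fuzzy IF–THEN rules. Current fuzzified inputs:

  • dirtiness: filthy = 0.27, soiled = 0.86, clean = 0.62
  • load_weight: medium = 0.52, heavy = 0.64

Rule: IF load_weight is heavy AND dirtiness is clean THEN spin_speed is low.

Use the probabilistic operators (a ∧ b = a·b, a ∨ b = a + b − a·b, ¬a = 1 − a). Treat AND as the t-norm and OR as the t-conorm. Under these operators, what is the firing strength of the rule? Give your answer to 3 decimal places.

firing strength: heavy=0.64, clean=0.62; AND[a·b] → w = 0.3968

0.397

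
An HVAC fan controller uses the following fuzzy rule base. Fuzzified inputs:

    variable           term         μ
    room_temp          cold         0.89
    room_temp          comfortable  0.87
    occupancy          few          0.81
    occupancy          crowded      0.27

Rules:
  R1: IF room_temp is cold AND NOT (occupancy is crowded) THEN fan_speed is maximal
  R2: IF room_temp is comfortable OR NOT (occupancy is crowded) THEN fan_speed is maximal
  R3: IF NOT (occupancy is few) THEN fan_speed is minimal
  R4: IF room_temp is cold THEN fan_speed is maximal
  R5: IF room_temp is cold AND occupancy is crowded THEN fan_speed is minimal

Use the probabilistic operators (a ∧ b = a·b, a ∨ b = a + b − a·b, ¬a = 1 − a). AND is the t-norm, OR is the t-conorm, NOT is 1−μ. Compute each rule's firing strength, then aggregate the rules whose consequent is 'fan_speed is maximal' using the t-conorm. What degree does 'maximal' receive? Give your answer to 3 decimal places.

R1: cold=0.89, ¬crowded=1−0.27=0.73; AND[a·b] → w = 0.6497
R2: comfortable=0.87, ¬crowded=1−0.27=0.73; OR[a + b − a·b] → w = 0.9649
R3: ¬few=1−0.81=0.19 → w = 0.1900
R4: cold=0.89 → w = 0.8900
R5: cold=0.89, crowded=0.27; AND[a·b] → w = 0.2403
Rules with consequent 'maximal': {R1, R2, R4} → strengths 0.6497, 0.9649, 0.8900
Aggregate via t-conorm [a + b − a·b]: 0.9986

0.999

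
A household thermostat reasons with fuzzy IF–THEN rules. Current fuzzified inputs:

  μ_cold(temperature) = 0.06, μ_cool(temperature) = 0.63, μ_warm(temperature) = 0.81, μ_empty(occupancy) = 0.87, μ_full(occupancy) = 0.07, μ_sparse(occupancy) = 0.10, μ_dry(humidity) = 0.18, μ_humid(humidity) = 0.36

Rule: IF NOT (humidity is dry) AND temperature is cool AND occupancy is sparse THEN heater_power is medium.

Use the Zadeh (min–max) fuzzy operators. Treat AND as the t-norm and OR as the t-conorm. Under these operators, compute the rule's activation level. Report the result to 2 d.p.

firing strength: ¬dry=1−0.18=0.82, cool=0.63, sparse=0.10; AND[min(a, b)] → w = 0.10

0.10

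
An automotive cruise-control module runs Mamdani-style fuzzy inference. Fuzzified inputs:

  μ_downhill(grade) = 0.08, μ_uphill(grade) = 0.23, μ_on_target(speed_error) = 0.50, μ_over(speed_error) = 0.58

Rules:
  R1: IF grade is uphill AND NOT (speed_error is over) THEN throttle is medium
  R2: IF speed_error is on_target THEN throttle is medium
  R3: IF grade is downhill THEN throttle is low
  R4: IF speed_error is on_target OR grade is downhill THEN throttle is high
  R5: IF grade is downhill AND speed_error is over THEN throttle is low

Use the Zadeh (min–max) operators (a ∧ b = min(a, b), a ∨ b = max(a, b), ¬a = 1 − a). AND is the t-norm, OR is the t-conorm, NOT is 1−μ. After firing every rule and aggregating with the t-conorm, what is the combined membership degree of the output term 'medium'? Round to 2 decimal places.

R1: uphill=0.23, ¬over=1−0.58=0.42; AND[min(a, b)] → w = 0.23
R2: on_target=0.50 → w = 0.50
R3: downhill=0.08 → w = 0.08
R4: on_target=0.50, downhill=0.08; OR[max(a, b)] → w = 0.50
R5: downhill=0.08, over=0.58; AND[min(a, b)] → w = 0.08
Rules with consequent 'medium': {R1, R2} → strengths 0.23, 0.50
Aggregate via t-conorm [max(a, b)]: 0.50

0.50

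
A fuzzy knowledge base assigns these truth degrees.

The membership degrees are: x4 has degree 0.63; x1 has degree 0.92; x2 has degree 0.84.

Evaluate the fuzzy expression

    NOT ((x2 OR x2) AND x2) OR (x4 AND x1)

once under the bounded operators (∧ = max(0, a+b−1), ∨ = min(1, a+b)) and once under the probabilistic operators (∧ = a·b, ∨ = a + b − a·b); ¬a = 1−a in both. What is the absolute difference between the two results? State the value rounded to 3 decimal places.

Under bounded:
  x2 OR x2 = min(1, a+b) on (0.84, 0.84) = 1.00
  (x2 OR x2) AND x2 = max(0, a+b−1) on (1.00, 0.84) = 0.84
  NOT ((x2 OR x2) AND x2) = 1 − 0.84 = 0.16
  x4 AND x1 = max(0, a+b−1) on (0.63, 0.92) = 0.55
  NOT ((x2 OR x2) AND x2) OR (x4 AND x1) = min(1, a+b) on (0.16, 0.55) = 0.71
  → value = 0.7100
Under probabilistic:
  x2 OR x2 = a + b − a·b on (0.8400, 0.8400) = 0.9744
  (x2 OR x2) AND x2 = a·b on (0.9744, 0.8400) = 0.8185
  NOT ((x2 OR x2) AND x2) = 1 − 0.8185 = 0.1815
  x4 AND x1 = a·b on (0.6300, 0.9200) = 0.5796
  NOT ((x2 OR x2) AND x2) OR (x4 AND x1) = a + b − a·b on (0.1815, 0.5796) = 0.6559
  → value = 0.6559
|0.7100 − 0.6559| = 0.054

0.054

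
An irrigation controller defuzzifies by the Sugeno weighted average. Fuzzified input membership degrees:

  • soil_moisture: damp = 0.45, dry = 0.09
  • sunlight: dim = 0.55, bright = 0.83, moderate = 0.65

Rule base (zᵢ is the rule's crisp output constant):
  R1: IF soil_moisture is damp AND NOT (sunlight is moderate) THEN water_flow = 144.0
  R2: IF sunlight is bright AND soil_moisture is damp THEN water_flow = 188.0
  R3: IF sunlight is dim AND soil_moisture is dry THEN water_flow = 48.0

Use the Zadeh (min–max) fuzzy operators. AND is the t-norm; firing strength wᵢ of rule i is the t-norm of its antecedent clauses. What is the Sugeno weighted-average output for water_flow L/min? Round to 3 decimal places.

156.539

R1 (z=144.0): damp=0.45, ¬moderate=1−0.65=0.35; AND[min(a, b)] → w = 0.35
R2 (z=188.0): bright=0.83, damp=0.45; AND[min(a, b)] → w = 0.45
R3 (z=48.0): dim=0.55, dry=0.09; AND[min(a, b)] → w = 0.09
Weighted average = (0.35·144.0 + 0.45·188.0 + 0.09·48.0) / (0.35 + 0.45 + 0.09)
  = 139.3200 / 0.8900 = 156.539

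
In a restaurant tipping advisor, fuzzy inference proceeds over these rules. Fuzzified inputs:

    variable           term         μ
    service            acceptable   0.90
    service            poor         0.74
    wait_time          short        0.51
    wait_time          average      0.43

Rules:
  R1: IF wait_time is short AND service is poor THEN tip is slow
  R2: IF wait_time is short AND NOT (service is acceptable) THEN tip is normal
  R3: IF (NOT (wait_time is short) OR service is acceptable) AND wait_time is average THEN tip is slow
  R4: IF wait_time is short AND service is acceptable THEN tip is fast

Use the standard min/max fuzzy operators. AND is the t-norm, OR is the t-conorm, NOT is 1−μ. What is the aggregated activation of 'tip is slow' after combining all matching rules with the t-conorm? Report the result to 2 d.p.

R1: short=0.51, poor=0.74; AND[min(a, b)] → w = 0.51
R2: short=0.51, ¬acceptable=1−0.90=0.10; AND[min(a, b)] → w = 0.10
R3: (¬short=1−0.51=0.49 OR acceptable=0.90) = 0.90; AND[min(a, b)] with average=0.43 → w = 0.43
R4: short=0.51, acceptable=0.90; AND[min(a, b)] → w = 0.51
Rules with consequent 'slow': {R1, R3} → strengths 0.51, 0.43
Aggregate via t-conorm [max(a, b)]: 0.51

0.51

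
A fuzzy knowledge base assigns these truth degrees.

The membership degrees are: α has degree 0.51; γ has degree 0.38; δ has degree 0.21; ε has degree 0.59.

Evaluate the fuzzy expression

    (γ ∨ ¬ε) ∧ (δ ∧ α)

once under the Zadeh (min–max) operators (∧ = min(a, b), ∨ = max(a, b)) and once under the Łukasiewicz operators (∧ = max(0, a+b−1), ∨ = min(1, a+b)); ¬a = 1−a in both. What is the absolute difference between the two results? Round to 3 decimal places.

Under Zadeh (min–max):
  ¬ε = 1 − 0.59 = 0.41
  γ ∨ ¬ε = max(a, b) on (0.38, 0.41) = 0.41
  δ ∧ α = min(a, b) on (0.21, 0.51) = 0.21
  (γ ∨ ¬ε) ∧ (δ ∧ α) = min(a, b) on (0.41, 0.21) = 0.21
  → value = 0.2100
Under Łukasiewicz:
  ¬ε = 1 − 0.59 = 0.41
  γ ∨ ¬ε = min(1, a+b) on (0.38, 0.41) = 0.79
  δ ∧ α = max(0, a+b−1) on (0.21, 0.51) = 0.00
  (γ ∨ ¬ε) ∧ (δ ∧ α) = max(0, a+b−1) on (0.79, 0.00) = 0.00
  → value = 0.0000
|0.2100 − 0.0000| = 0.210

0.210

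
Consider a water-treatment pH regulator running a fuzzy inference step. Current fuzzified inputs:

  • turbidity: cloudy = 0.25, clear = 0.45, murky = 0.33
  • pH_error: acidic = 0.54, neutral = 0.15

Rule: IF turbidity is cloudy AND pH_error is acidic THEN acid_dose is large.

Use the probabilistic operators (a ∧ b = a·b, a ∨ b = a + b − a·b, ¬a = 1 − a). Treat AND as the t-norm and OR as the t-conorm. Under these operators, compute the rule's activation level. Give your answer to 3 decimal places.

0.135

firing strength: cloudy=0.25, acidic=0.54; AND[a·b] → w = 0.1350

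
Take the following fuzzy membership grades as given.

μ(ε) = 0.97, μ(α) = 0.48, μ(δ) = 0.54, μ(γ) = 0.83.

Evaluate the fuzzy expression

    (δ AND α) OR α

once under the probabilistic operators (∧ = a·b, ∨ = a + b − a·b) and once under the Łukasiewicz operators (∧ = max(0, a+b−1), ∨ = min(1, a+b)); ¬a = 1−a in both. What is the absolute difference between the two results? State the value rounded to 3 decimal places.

Under probabilistic:
  δ AND α = a·b on (0.5400, 0.4800) = 0.2592
  (δ AND α) OR α = a + b − a·b on (0.2592, 0.4800) = 0.6148
  → value = 0.6148
Under Łukasiewicz:
  δ AND α = max(0, a+b−1) on (0.54, 0.48) = 0.02
  (δ AND α) OR α = min(1, a+b) on (0.02, 0.48) = 0.50
  → value = 0.5000
|0.6148 − 0.5000| = 0.115

0.115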